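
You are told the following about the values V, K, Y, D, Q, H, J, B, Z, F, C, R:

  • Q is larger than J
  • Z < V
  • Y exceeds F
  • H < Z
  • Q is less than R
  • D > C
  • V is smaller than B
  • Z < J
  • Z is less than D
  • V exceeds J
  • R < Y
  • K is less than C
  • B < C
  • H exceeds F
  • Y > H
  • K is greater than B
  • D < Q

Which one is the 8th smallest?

Chaining the given pairs: F < H < Z < J < V < B < K < C < D < Q < R < Y.
The 8th smallest is C.

C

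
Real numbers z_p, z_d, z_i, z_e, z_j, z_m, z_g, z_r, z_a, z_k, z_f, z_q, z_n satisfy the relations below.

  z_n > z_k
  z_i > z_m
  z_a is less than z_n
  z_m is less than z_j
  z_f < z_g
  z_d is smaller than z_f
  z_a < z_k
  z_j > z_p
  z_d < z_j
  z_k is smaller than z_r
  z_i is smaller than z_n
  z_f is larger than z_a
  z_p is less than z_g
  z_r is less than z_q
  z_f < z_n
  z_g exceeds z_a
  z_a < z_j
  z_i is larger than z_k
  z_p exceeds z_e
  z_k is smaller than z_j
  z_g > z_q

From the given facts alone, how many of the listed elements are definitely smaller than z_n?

Directly below z_n: z_a, z_k, z_f, z_i.
One step further: z_d, z_m (6 so far).
Nothing else is reachable below z_n; 6 in all.

6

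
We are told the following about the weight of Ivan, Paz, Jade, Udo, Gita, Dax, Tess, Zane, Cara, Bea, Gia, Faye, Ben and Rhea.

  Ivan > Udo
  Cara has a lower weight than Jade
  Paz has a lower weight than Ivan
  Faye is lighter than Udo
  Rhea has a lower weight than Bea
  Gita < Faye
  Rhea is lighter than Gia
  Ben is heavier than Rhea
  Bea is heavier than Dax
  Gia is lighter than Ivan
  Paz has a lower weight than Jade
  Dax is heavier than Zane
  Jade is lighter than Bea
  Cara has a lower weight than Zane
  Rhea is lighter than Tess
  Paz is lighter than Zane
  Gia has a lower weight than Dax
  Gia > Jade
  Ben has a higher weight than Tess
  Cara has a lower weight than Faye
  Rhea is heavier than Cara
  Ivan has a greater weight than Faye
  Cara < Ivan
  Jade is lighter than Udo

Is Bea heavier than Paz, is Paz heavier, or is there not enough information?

Bea

Chaining the given relations: Paz < Jade < Gia < Dax < Bea.
So Bea is heavier.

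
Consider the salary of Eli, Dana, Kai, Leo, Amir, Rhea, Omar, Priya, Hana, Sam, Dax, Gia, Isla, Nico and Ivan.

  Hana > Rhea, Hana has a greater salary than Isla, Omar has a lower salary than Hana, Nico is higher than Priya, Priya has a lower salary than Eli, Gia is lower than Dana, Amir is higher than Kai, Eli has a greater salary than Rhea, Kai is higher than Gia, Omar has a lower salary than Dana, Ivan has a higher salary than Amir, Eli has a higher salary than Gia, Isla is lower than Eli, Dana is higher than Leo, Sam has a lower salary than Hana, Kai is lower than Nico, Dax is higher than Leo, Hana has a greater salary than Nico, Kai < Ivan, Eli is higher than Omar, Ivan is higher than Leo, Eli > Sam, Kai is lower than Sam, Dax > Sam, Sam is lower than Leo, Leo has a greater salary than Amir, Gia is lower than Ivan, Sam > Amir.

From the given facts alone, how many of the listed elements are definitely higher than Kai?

From Kai the given relations immediately reach Amir, Sam, Nico, Ivan.
From those, Leo, Hana, Dax, Eli — 8 in total.
From those, Dana — 9 in total.
Nothing else is reachable above Kai; 9 in all.

9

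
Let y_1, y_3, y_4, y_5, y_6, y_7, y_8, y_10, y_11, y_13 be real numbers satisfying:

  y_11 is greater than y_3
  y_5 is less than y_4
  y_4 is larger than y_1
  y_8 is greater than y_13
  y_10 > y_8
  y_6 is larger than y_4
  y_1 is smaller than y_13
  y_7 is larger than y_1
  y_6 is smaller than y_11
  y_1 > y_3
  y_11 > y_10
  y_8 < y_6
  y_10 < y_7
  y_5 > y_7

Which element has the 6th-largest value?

y_10

Chaining the given pairs: y_3 < y_1 < y_13 < y_8 < y_10 < y_7 < y_5 < y_4 < y_6 < y_11.
The 6th largest is y_10.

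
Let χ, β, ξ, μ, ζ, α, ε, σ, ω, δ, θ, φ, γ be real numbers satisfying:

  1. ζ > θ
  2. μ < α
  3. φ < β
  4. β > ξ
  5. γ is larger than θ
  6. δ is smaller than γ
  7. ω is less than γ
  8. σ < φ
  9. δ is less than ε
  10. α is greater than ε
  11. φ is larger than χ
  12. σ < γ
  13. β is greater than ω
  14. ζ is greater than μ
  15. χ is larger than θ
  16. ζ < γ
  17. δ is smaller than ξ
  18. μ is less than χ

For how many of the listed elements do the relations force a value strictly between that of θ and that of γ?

1

The relations place θ below γ. An element lies strictly between them when it is forced above θ and also forced below γ.
Above θ: {χ, φ, β, ζ}. Below γ: {μ, ω, σ, δ, ζ}.
Intersection: {ζ} — 1.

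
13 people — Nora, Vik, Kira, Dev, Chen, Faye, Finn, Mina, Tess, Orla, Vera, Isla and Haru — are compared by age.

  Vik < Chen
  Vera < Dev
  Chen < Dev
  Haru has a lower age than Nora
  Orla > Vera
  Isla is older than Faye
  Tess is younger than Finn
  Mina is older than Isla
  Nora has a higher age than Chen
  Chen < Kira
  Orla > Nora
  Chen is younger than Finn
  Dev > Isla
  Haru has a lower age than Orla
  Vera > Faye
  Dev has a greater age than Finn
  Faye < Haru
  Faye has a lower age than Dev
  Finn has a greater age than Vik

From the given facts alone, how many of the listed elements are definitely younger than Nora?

The elements the relations force below Nora are Faye, Vik, Chen, Haru — no chain reaches any other.
That is 4.

4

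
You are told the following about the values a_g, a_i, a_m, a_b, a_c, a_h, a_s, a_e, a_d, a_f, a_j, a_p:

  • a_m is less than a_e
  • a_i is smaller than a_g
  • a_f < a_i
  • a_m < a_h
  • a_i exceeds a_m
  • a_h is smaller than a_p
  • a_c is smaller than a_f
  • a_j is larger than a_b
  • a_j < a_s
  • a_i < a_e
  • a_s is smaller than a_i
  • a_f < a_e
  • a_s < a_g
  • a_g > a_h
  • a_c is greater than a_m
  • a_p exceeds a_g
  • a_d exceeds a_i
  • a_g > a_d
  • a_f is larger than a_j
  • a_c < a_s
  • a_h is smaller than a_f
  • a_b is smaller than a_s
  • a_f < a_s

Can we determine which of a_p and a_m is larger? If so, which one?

a_p

Following the relations from a_m: a_m < a_c < a_f < a_s < a_i < a_d < a_g < a_p.
So a_p is larger.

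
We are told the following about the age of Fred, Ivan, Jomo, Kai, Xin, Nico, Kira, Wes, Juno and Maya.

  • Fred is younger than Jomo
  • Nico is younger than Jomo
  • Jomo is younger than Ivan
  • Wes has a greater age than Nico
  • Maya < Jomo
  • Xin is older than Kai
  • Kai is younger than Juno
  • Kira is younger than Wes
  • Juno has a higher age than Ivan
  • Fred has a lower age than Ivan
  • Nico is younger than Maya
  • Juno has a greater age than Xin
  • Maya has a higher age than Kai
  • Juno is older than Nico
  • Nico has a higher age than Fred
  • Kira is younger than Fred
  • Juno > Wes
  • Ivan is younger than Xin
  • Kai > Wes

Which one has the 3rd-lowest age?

Nico

Chaining the given pairs: Kira < Fred < Nico < Wes < Kai < Maya < Jomo < Ivan < Xin < Juno.
The 3rd smallest is Nico.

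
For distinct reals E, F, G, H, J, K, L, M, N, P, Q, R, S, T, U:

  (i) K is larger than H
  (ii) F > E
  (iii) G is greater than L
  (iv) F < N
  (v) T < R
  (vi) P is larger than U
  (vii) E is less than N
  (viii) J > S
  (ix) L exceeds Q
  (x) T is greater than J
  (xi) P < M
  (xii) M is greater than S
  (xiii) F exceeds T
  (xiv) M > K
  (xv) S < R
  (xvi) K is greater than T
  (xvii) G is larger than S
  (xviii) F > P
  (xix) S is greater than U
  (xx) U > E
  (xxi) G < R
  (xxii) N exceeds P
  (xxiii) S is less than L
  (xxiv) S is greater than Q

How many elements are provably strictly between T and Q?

Chaining upward from Q reaches: S, L, J, G, K, F, R, N, M.
Chaining downward from T reaches: E, U, S, J.
Strictly between Q and T are those in both lists: S, J — 2 elements.

2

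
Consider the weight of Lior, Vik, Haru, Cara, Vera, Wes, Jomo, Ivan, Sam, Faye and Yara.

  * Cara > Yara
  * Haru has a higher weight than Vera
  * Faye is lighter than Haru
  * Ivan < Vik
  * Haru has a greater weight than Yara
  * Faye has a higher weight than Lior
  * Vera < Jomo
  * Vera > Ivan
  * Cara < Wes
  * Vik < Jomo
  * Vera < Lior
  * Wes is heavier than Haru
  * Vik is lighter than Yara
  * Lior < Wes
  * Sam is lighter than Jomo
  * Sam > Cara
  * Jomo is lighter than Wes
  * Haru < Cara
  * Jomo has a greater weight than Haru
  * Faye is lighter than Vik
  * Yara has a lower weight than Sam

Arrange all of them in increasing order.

Ivan < Vera < Lior < Faye < Vik < Yara < Haru < Cara < Sam < Jomo < Wes

Each adjacent pair is fixed by a given relation: Ivan < Vera; Vera < Lior; Lior < Faye; Faye < Vik; Vik < Yara; Yara < Haru; Haru < Cara; Cara < Sam; Sam < Jomo; Jomo < Wes. Chaining them end to end gives the full order.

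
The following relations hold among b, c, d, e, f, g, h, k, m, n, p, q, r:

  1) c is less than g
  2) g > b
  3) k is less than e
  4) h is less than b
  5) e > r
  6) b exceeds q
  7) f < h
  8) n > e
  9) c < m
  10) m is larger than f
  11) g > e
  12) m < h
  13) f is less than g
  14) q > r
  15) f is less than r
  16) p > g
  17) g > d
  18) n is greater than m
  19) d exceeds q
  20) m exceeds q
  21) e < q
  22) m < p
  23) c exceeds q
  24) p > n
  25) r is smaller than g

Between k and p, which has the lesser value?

Following the relations from k: k < e < q < c < m < h < b < g < p.
So k < p; k is the smaller of the two.

k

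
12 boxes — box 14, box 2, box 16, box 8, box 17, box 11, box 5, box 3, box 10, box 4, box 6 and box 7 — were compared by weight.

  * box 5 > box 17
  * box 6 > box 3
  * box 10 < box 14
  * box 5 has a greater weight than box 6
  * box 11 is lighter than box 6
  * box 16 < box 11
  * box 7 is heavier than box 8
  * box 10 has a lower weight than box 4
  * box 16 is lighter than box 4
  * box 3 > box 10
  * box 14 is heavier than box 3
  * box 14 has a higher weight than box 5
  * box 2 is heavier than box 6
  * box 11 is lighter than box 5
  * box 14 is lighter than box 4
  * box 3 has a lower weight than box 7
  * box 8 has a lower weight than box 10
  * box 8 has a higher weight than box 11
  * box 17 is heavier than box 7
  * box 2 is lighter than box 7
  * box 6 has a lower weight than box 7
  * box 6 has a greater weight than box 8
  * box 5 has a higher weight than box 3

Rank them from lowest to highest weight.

box 16 < box 11 < box 8 < box 10 < box 3 < box 6 < box 2 < box 7 < box 17 < box 5 < box 14 < box 4

The consecutive links are each given: box 16 < box 11; box 11 < box 8; box 8 < box 10; box 10 < box 3; box 3 < box 6; box 6 < box 2; box 2 < box 7; box 7 < box 17; box 17 < box 5; box 5 < box 14; box 14 < box 4.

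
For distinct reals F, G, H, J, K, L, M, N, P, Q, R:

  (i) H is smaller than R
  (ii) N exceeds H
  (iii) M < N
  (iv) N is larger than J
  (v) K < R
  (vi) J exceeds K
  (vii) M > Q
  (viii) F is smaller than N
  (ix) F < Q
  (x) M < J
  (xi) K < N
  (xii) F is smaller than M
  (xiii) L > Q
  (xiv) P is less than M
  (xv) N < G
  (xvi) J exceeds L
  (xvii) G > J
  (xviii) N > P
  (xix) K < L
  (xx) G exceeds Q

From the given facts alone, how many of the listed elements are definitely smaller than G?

From G the given relations immediately reach Q, J, N.
From those, K, F, H, P, M, L — 9 in total.
No other element is forced below G by the given relations, so the count is 9.

9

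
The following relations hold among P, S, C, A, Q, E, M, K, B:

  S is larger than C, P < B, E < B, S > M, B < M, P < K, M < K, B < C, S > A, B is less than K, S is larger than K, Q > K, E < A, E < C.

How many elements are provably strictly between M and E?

Chaining upward from E reaches: B, C, A, K, Q, S.
Chaining downward from M reaches: P, B.
Strictly between E and M are those in both lists: B — 1 element.

1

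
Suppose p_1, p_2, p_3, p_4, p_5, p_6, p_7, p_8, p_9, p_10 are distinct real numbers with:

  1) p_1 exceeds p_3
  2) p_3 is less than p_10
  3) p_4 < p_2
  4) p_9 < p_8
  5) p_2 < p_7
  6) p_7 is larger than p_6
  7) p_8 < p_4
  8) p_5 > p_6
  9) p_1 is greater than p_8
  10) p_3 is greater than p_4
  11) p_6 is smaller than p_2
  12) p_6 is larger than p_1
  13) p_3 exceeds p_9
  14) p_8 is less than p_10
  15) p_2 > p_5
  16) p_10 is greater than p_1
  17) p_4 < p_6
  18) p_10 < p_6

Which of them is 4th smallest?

Piecing the relations together gives one ordering: p_9 < p_8 < p_4 < p_3 < p_1 < p_10 < p_6 < p_5 < p_2 < p_7.
The 4th smallest is p_3.

p_3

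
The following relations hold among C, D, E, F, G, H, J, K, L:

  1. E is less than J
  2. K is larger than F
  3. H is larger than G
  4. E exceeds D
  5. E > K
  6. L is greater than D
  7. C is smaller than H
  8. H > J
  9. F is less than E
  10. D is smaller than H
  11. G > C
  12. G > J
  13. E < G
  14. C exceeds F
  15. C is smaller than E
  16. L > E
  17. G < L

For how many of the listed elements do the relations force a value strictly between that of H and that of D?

Chaining upward from D reaches: E, J, G, L.
Chaining downward from H reaches: F, K, C, E, J, G.
Strictly between D and H are those in both lists: E, J, G — 3 elements.

3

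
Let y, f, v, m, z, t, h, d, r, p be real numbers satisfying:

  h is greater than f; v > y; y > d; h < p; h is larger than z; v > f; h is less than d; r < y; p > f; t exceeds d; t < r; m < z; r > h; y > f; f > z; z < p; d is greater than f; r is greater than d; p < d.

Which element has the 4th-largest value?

t

Chaining the given pairs: m < z < f < h < p < d < t < r < y < v.
Counting 4 from the largest end gives t.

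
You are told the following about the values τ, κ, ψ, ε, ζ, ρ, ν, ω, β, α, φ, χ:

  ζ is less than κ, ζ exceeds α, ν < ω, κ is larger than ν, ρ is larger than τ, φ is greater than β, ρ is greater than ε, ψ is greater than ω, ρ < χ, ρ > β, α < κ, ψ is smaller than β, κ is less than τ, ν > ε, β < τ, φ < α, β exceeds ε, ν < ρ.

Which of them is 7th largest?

The consecutive relations fix a unique order: ε < ν < ω < ψ < β < φ < α < ζ < κ < τ < ρ < χ.
The 7th largest is φ.

φ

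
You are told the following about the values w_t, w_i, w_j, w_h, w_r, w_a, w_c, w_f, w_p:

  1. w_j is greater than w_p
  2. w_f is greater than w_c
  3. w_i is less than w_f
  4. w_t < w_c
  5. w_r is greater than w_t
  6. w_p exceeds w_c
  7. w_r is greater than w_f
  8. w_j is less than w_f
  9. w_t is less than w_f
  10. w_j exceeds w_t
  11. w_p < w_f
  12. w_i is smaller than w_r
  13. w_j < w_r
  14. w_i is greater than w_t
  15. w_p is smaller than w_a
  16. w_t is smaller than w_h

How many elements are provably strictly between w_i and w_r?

1

Chaining upward from w_i reaches: w_f.
Chaining downward from w_r reaches: w_t, w_c, w_p, w_j, w_f.
Strictly between w_i and w_r are those in both lists: w_f — 1 element.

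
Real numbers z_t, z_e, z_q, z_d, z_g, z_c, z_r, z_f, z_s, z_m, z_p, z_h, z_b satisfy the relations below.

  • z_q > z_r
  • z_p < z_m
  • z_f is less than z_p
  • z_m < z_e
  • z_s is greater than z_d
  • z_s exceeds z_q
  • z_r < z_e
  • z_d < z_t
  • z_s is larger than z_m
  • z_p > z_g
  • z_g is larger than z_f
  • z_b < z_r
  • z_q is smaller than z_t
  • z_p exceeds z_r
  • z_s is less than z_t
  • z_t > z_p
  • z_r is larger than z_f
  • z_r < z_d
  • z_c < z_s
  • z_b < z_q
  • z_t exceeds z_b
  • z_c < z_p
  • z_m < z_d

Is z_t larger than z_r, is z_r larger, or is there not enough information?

z_r < z_p < z_m < z_d < z_s < z_t, by transitivity through z_p, z_m, z_d, z_s.
So z_t is larger.

z_t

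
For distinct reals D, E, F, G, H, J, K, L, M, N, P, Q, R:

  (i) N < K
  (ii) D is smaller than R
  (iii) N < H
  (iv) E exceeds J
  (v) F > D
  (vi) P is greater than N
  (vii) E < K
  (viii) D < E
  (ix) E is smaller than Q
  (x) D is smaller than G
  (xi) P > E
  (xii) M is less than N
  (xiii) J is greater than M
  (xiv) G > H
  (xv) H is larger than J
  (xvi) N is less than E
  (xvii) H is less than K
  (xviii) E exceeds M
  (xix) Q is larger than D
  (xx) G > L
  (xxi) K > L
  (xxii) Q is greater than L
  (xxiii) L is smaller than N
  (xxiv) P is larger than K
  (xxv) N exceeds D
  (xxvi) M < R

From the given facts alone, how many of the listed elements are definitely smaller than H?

From H the given relations immediately reach J, N.
From those, M, D, L — 5 in total.
Nothing else is reachable below H; 5 in all.

5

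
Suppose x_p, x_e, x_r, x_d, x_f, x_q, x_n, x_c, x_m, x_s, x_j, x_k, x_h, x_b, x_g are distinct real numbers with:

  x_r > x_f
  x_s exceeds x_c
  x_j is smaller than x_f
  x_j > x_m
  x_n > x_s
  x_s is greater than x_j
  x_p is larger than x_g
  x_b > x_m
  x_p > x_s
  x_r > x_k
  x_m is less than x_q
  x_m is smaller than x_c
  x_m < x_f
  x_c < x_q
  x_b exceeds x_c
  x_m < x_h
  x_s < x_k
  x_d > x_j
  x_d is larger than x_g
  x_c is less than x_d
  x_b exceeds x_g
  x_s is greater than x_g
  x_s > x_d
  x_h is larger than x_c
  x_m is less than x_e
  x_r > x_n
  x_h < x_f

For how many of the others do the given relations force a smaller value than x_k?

From x_k the given relations immediately reach x_s.
From those, x_j, x_c, x_g, x_d — 5 in total.
From those, x_m — 6 in total.
Nothing else is reachable below x_k; 6 in all.

6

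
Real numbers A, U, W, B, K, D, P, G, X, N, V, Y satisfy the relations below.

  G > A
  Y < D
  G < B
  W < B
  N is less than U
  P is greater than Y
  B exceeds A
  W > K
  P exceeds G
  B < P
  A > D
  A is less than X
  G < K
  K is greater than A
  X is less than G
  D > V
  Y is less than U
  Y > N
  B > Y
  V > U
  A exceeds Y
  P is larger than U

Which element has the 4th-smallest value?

Chaining the given pairs: N < Y < U < V < D < A < X < G < K < W < B < P.
The 4th smallest is V.

V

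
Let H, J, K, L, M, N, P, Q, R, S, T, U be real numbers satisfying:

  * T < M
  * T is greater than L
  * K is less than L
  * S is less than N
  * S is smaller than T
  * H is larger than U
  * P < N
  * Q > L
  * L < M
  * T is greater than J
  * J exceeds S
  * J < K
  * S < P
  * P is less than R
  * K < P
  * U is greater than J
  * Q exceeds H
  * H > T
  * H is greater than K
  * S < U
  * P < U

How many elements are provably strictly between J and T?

2

Chaining upward from J reaches: K, P, U, R, N, L, H, M, Q.
Chaining downward from T reaches: S, K, L.
Strictly between J and T are those in both lists: K, L — 2 elements.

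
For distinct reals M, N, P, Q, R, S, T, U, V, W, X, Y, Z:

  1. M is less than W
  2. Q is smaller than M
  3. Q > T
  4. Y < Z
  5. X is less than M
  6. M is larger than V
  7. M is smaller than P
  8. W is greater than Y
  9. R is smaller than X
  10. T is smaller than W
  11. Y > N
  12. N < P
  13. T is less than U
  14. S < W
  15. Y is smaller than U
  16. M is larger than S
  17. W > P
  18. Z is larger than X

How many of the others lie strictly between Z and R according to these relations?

The relations place R below Z. An element lies strictly between them when it is forced above R and also forced below Z.
Above R: {X, M, P, W}. Below Z: {N, Y, X}.
Intersection: {X} — 1.

1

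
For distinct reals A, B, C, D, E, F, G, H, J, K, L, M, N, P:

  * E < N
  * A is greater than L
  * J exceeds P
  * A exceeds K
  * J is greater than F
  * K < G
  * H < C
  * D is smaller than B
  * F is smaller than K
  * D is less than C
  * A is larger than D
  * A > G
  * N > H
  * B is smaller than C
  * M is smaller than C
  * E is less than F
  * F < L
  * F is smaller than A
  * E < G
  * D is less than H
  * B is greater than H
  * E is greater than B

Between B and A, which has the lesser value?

B < E < F < K < G < A, by transitivity through E, F, K, G.
So B < A; B is the smaller of the two.

B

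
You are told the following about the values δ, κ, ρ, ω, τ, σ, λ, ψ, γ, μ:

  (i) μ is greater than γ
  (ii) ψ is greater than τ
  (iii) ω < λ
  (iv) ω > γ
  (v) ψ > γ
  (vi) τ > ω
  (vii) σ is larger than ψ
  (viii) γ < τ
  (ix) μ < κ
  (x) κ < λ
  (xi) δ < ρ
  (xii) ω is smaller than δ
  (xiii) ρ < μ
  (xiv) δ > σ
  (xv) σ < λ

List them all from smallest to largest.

γ < ω < τ < ψ < σ < δ < ρ < μ < κ < λ

Nothing is placed below γ, so it is least; from there γ < ω; ω < τ; τ < ψ; ψ < σ; σ < δ; δ < ρ; ρ < μ; μ < κ; κ < λ, each given directly.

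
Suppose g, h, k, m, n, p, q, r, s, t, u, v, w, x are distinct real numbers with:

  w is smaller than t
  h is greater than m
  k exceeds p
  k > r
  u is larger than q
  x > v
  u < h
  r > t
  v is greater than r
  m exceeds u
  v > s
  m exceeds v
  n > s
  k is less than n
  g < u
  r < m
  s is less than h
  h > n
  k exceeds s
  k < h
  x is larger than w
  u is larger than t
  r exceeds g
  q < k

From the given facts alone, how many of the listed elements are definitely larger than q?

The elements the relations force above q are u, m, k, n, h — no chain reaches any other.
That is 5.

5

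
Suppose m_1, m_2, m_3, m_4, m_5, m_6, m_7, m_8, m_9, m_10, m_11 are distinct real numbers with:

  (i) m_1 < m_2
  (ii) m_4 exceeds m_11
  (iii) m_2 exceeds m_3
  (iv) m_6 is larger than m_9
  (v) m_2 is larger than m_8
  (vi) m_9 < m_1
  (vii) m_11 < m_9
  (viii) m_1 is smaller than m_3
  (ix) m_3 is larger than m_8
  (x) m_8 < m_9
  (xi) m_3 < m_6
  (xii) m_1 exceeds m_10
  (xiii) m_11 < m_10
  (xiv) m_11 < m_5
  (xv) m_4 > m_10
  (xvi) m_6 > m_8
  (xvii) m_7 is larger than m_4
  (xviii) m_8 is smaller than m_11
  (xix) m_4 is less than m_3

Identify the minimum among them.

m_8

m_11 is not least since m_8 < m_11; m_5 is not least since m_11 < m_5; m_10 is not least since m_11 < m_10; m_4 is not least since m_10 < m_4; m_9 is not least since m_8 < m_9; m_1 is not least since m_9 < m_1; m_3 is not least since m_8 < m_3; m_7 is not least since m_4 < m_7; m_2 is not least since m_3 < m_2; m_6 is not least since m_9 < m_6.
Only m_8 has nothing below it, so m_8 is the minimum.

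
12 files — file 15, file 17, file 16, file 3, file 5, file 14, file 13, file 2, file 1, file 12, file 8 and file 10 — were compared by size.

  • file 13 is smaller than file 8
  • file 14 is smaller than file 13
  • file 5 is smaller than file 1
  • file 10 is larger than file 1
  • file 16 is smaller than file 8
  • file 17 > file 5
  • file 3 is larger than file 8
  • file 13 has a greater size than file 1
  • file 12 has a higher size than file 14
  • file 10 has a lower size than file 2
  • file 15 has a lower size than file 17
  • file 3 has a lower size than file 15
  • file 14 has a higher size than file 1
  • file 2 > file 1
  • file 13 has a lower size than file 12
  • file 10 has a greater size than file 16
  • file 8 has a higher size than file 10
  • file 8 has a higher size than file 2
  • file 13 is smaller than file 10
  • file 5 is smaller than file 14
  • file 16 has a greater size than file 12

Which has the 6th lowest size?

Chaining the given pairs: file 5 < file 1 < file 14 < file 13 < file 12 < file 16 < file 10 < file 2 < file 8 < file 3 < file 15 < file 17.
The 6th smallest is file 16.

file 16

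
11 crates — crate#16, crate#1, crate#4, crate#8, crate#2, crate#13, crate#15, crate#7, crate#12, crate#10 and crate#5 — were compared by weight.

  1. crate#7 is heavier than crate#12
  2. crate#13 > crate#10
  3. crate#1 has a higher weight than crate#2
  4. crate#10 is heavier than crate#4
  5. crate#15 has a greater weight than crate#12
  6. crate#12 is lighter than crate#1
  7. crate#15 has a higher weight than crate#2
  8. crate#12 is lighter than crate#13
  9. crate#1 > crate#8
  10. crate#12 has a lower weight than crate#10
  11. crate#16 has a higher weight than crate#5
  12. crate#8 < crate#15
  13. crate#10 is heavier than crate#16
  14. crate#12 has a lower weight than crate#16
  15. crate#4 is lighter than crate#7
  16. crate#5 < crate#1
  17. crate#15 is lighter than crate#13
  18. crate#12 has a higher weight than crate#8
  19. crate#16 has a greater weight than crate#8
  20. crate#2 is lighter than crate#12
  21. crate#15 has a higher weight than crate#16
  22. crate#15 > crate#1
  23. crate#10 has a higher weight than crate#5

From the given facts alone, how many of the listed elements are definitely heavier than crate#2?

7

From crate#2 the given relations immediately reach crate#12, crate#1, crate#15.
From those, crate#7, crate#16, crate#10, crate#13 — 7 in total.
Nothing else is reachable above crate#2; 7 in all.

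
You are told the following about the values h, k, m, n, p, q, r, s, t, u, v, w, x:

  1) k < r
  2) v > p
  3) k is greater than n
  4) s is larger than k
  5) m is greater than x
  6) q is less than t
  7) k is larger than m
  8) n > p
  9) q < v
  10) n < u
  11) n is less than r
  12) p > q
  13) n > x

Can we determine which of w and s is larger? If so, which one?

undetermined

Following every chain through w: nothing is chained to w.
s is not reached, and no chain runs the other way from s to w.
So the given relations leave the order of w and s undetermined.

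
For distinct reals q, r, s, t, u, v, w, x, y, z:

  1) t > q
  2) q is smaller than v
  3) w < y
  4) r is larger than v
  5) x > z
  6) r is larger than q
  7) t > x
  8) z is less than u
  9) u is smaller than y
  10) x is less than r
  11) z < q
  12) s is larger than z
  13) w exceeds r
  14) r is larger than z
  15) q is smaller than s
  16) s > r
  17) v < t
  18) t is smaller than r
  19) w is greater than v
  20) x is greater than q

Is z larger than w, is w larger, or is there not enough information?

The relevant relations are z < q; q < x; x < t; t < r; r < w.
Chaining these gives z < q < x < t < r < w.
So w is larger.

w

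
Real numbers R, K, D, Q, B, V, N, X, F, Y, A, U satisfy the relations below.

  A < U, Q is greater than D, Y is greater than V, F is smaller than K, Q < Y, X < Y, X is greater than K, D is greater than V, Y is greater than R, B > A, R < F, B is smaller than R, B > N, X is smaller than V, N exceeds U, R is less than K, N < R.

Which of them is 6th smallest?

Piecing the relations together gives one ordering: A < U < N < B < R < F < K < X < V < D < Q < Y.
The 6th smallest is F.

F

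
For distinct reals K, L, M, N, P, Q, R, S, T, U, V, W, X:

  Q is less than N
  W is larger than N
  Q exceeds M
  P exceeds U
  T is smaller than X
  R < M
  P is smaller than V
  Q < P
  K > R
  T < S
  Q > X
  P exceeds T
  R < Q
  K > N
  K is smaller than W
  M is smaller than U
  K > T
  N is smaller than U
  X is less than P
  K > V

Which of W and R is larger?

Link the given pairs in sequence: R < M; M < Q; Q < N; N < U; U < P; P < V; V < K; K < W.
Together: R < M < Q < N < U < P < V < K < W.
So R < W; W is the larger of the two.

W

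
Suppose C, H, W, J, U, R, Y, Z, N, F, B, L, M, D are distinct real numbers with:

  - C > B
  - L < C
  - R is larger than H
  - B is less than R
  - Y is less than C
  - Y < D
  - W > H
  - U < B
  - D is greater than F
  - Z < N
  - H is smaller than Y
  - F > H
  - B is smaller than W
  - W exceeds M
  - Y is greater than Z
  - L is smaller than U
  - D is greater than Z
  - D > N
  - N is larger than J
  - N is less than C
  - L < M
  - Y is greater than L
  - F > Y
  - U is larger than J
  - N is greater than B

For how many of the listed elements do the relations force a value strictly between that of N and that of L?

The relations place L below N. An element lies strictly between them when it is forced above L and also forced below N.
Above L: {Y, M, U, B, F, R, C, W, D}. Below N: {J, Z, U, B}.
Intersection: {U, B} — 2.

2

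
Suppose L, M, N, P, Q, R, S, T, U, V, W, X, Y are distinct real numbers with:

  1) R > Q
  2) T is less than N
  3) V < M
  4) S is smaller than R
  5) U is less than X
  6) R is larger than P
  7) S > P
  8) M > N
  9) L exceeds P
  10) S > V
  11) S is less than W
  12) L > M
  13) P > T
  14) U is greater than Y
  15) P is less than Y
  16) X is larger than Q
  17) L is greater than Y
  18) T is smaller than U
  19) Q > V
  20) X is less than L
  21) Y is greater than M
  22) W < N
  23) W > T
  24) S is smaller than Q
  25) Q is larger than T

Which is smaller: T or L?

T < P and P < S give T < S.
Then S < W extends the chain to W.
With W < N: T < P < S < W < N.
With N < M: T < P < S < W < N < M.
With M < Y: T < P < S < W < N < M < Y.
With Y < U: T < P < S < W < N < M < Y < U.
With U < X: T < P < S < W < N < M < Y < U < X.
With X < L: T < P < S < W < N < M < Y < U < X < L.
So T < L; T is the smaller of the two.

T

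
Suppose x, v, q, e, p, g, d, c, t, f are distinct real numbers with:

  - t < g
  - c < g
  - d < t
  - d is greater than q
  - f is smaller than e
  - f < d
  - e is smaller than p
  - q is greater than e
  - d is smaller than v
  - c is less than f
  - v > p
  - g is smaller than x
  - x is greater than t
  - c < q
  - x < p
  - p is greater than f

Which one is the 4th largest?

Piecing the relations together gives one ordering: c < f < e < q < d < t < g < x < p < v.
The 4th largest is g.

g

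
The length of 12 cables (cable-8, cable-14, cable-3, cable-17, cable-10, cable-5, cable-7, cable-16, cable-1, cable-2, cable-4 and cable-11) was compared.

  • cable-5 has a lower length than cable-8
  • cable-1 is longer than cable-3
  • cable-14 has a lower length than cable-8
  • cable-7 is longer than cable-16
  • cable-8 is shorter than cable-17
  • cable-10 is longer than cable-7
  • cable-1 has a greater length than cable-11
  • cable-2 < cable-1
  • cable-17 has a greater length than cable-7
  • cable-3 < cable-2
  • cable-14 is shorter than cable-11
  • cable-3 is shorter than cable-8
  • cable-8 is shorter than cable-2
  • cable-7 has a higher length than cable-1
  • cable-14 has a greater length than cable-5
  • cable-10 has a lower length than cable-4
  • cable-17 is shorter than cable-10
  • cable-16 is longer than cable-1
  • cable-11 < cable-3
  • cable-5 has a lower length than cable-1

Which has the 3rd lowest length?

The consecutive relations fix a unique order: cable-5 < cable-14 < cable-11 < cable-3 < cable-8 < cable-2 < cable-1 < cable-16 < cable-7 < cable-17 < cable-10 < cable-4.
The 3rd smallest is cable-11.

cable-11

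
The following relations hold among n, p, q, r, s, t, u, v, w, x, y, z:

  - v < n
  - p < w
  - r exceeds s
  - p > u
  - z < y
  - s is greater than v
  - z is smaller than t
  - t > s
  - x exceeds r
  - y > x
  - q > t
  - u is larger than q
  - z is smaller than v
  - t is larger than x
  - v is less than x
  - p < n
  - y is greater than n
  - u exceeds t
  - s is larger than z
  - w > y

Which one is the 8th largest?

x

The consecutive relations fix a unique order: z < v < s < r < x < t < q < u < p < n < y < w.
Counting 8 from the largest end gives x.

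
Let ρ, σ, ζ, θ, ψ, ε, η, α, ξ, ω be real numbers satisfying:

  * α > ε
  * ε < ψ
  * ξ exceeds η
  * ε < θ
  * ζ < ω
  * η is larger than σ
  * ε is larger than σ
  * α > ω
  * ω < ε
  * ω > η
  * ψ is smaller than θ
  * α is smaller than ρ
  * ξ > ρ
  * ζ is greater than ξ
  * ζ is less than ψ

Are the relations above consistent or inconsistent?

We have ζ < ω stated directly, yet also ω < ε < α < ρ < ξ < ζ by chaining the others — so ω < ζ. Contradiction.

inconsistent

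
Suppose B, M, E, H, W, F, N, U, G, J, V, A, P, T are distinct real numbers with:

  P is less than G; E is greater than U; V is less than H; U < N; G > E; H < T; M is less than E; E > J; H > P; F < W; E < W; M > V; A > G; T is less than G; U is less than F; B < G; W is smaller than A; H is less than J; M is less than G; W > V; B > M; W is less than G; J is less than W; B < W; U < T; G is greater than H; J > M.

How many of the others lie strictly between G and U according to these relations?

The relations place U below G. An element lies strictly between them when it is forced above U and also forced below G.
Above U: {T, F, E, N, W, A}. Below G: {P, V, M, H, T, J, F, E, B, W}.
Intersection: {T, F, E, W} — 4.

4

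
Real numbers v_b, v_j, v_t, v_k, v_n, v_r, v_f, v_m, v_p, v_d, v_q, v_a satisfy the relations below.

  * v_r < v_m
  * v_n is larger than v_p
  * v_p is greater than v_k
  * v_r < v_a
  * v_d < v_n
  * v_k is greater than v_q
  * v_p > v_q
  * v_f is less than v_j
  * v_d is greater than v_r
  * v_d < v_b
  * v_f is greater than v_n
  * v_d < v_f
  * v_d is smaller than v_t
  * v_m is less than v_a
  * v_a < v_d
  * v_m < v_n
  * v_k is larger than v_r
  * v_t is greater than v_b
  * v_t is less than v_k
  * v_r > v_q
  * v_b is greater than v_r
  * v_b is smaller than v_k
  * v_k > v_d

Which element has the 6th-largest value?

v_t

The consecutive relations fix a unique order: v_q < v_r < v_m < v_a < v_d < v_b < v_t < v_k < v_p < v_n < v_f < v_j.
The 6th largest is v_t.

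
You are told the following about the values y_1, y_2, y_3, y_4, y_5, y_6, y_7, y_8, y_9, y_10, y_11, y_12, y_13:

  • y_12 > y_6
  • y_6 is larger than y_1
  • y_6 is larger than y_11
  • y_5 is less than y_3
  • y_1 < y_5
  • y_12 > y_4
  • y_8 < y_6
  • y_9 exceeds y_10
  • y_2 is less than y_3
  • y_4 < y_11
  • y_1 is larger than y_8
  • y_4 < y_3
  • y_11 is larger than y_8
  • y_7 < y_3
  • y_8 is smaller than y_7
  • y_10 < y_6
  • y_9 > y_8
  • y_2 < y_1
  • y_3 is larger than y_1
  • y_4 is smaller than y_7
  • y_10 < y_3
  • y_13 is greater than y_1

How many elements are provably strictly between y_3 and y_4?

1

Chaining upward from y_4 reaches: y_7, y_11, y_6, y_12.
Chaining downward from y_3 reaches: y_2, y_8, y_1, y_5, y_10, y_7.
Strictly between y_4 and y_3 are those in both lists: y_7 — 1 element.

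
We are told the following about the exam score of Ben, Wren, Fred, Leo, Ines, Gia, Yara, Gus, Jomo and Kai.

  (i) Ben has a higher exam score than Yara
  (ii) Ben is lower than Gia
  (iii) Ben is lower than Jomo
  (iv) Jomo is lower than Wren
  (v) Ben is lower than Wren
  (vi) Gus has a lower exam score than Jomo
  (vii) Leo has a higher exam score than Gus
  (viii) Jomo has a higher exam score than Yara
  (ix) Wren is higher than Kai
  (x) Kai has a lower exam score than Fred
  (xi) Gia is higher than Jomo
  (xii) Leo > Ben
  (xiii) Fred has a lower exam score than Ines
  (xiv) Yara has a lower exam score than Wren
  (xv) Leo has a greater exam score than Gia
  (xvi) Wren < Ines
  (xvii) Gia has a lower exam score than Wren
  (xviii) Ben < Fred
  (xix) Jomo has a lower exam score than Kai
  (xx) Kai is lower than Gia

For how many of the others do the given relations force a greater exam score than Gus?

From Gus the given relations immediately reach Jomo, Leo.
From those, Kai, Gia, Wren — 5 in total.
From those, Fred, Ines — 7 in total.
No other element is forced above Gus by the given relations, so the count is 7.

7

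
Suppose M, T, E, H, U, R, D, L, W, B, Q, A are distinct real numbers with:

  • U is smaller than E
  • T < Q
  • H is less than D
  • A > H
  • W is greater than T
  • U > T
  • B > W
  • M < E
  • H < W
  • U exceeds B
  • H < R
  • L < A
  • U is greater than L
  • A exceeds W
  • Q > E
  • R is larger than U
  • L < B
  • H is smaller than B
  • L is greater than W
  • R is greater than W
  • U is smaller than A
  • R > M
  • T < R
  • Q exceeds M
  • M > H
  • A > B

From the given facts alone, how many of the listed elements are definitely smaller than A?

6

The elements the relations force below A are H, T, W, L, B, U — no chain reaches any other.
That is 6.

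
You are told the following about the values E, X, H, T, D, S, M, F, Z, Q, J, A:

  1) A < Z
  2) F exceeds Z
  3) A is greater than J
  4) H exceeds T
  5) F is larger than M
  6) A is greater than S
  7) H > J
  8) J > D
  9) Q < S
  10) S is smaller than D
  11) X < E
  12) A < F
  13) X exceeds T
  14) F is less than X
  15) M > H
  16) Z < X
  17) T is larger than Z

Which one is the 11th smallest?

The consecutive relations fix a unique order: Q < S < D < J < A < Z < T < H < M < F < X < E.
The 11th smallest is X.

X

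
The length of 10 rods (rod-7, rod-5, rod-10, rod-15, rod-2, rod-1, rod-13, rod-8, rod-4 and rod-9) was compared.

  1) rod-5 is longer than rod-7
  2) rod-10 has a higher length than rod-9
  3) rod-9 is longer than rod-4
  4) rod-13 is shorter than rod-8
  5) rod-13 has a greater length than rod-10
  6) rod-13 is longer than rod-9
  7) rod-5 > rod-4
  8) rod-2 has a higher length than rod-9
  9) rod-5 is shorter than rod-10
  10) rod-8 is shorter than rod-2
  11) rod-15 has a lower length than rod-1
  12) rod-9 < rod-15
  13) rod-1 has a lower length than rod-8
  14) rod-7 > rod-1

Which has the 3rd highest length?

rod-13

Chaining the given pairs: rod-4 < rod-9 < rod-15 < rod-1 < rod-7 < rod-5 < rod-10 < rod-13 < rod-8 < rod-2.
The 3rd largest is rod-13.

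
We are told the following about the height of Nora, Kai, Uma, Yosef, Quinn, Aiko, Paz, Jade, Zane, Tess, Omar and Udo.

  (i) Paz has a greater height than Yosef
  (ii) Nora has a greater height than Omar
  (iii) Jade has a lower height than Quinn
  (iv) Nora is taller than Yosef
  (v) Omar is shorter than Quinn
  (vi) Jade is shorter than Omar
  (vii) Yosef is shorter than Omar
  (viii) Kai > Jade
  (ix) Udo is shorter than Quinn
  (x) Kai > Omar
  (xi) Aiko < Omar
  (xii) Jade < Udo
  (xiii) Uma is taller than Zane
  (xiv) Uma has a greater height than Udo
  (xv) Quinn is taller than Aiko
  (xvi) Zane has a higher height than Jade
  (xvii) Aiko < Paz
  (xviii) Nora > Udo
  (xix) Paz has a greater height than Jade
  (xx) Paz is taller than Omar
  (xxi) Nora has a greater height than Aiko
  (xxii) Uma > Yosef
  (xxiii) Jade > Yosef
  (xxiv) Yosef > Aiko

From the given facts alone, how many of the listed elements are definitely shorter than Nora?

Directly below Nora: Aiko, Yosef, Udo, Omar.
One step further: Jade (5 so far).
No other element is forced below Nora by the given relations, so the count is 5.

5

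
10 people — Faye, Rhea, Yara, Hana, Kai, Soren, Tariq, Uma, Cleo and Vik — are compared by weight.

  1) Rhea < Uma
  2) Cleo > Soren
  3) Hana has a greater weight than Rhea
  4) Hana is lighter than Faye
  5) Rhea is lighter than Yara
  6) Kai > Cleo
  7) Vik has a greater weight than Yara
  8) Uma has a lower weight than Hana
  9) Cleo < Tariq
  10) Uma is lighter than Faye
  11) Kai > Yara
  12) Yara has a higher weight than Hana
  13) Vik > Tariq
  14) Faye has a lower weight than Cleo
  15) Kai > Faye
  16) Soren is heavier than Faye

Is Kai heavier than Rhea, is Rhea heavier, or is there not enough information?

Kai

Rhea < Hana and Hana < Faye give Rhea < Faye.
With Faye < Soren: Rhea < Hana < Faye < Soren.
With Soren < Cleo: Rhea < Hana < Faye < Soren < Cleo.
With Cleo < Kai: Rhea < Hana < Faye < Soren < Cleo < Kai.
So Kai is heavier.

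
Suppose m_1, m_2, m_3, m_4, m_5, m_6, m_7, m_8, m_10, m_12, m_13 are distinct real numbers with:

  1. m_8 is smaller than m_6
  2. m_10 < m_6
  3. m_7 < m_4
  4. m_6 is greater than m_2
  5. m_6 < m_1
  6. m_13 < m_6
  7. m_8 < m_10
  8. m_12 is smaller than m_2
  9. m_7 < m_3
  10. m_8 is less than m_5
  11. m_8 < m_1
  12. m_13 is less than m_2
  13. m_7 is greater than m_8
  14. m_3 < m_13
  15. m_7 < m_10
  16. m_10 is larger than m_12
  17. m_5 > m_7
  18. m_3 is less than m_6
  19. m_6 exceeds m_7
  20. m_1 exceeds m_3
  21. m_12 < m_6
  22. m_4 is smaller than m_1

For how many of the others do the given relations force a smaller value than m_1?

9

Directly below m_1: m_8, m_3, m_4, m_6.
One step further: m_12, m_7, m_13, m_2, m_10 (9 so far).
Nothing else is reachable below m_1; 9 in all.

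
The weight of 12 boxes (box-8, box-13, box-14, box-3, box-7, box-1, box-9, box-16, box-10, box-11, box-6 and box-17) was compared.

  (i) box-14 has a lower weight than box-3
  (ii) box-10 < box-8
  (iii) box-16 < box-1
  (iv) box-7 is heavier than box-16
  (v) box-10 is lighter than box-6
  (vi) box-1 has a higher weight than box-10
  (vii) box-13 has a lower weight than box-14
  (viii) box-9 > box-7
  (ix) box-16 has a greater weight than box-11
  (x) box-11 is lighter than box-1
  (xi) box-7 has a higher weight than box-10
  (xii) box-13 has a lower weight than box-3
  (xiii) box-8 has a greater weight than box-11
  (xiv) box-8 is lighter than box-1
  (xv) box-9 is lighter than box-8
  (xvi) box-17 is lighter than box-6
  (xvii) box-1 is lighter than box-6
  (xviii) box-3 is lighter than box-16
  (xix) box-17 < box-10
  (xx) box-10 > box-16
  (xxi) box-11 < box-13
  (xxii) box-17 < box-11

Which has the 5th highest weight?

The consecutive relations fix a unique order: box-17 < box-11 < box-13 < box-14 < box-3 < box-16 < box-10 < box-7 < box-9 < box-8 < box-1 < box-6.
Counting 5 from the largest end gives box-7.

box-7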